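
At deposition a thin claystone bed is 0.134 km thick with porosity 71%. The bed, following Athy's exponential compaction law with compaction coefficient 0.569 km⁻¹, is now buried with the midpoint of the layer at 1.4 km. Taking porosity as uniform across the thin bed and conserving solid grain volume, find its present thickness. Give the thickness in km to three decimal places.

Porosity at 1.4 km: φ = 0.71·exp(−0.569×1.4) = 0.3201
Solid-volume conservation: h(1−φ) = h₀(1−φ₀) ⇒ h = h₀·(1−φ₀)/(1−φ)
h = 0.134 × (1 − 0.71)/(1 − 0.3201) = 0.134 × 0.4265 = 0.0572 km

0.057 km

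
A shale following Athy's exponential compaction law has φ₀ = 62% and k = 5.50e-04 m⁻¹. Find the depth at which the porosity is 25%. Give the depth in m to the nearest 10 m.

1650 m

Working in km (1 km = 1000 m; k in km⁻¹ = k in m⁻¹ × 1000):
Invert Athy's law: z = ln(φ₀/φ) / k
z = ln(0.62/0.25) / 0.55 = ln(2.48) / 0.55 = 0.9083 / 0.55 = 1.651 km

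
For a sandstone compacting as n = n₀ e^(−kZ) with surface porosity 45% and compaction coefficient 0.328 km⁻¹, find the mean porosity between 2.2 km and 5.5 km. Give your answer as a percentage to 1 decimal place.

⟨n⟩ = (1/(Z₂−Z₁)) ∫ n₀ e^(−kZ) dZ = n₀·(e^(−k·Z₁) − e^(−k·Z₂)) / (k·(Z₂−Z₁))
e^(−0.328×2.2) = 0.4860; e^(−0.328×5.5) = 0.1646
⟨n⟩ = 0.45 × (0.4860 − 0.1646) / (0.328 × 3.3) = 0.45 × 0.2969 = 0.1336

13.4%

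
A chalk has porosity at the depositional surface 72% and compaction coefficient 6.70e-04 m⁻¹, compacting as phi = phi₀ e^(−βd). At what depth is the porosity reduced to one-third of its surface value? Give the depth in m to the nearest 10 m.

Working in km (1 km = 1000 m; β in km⁻¹ = β in m⁻¹ × 1000):
phi/phi₀ = 1/3 ⇒ exp(−β·d) = 1/3 ⇒ d = ln(3) / β
d = 1.0986 / 0.67 = 1.640 km

1640 m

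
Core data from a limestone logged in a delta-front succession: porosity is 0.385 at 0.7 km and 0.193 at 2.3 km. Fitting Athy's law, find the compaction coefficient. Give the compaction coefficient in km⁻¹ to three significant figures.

0.432 km⁻¹

Athy: phi(d) = phi₀ e^(−kd) ⇒ phi₁/phi₂ = e^{k(d₂−d₁)} ⇒ k = ln(phi₁/phi₂)/(d₂−d₁)
k = ln(0.385/0.193) / (2.3 − 0.7) = ln(1.995) / 1.6 = 0.6906 / 1.6 = 0.4316 km⁻¹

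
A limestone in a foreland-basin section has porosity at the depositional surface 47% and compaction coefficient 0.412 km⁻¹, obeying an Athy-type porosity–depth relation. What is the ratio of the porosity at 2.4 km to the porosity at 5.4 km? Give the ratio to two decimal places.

φ(z₁)/φ(z₂) = e^(−c·z₁)/e^(−c·z₂) = e^{c(z₂−z₁)}
= exp(0.412 × 3) = exp(1.236) = 3.4418

3.44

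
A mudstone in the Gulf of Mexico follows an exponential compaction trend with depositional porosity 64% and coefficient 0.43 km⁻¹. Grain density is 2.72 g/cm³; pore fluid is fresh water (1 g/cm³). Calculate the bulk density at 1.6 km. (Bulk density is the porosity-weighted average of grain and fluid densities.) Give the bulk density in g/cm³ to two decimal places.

2.17 g/cm³

Porosity at depth: φ = 0.64·exp(−0.43×1.6) = 0.64×0.5026 = 0.3217
Bulk density: ρ_b = (1−φ)ρ_g + φ·ρ_f = 0.6783×2.72 + 0.3217×1
       = 1.845 + 0.322 = 2.167 g/cm³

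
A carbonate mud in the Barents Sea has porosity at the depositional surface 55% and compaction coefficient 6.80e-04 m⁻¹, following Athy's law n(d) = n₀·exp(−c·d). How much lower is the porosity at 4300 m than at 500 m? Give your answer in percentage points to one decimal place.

Working in km (1 km = 1000 m; c in km⁻¹ = c in m⁻¹ × 1000):
n(0.5) = 0.55·e^(−0.68×0.5) = 0.3915
n(4.3) = 0.55·e^(−0.68×4.3) = 0.0295
Δn = 0.3915 − 0.0295 = 0.3619

36.2 percentage points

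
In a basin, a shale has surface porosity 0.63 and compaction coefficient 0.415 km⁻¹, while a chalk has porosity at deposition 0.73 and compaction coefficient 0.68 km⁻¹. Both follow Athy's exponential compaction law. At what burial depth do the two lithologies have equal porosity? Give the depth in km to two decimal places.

0.56 km

Set phi₀ₐ e^(−kₐd) = phi₀ᵦ e^(−kᵦd) ⇒ ln(phi₀ₐ/phi₀ᵦ) = (kₐ − kᵦ)·d
d = ln(0.63/0.73) / (0.415 − 0.68) = -0.1473 / -0.265 = 0.556 km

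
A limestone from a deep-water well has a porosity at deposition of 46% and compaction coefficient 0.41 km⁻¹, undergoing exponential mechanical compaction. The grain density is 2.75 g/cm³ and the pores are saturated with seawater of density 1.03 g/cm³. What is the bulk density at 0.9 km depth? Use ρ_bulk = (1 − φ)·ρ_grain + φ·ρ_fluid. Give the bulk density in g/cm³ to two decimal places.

2.20 g/cm³

Porosity at depth: n = 0.46·exp(−0.41×0.9) = 0.46×0.6914 = 0.3181
Bulk density: ρ_b = (1−n)ρ_g + n·ρ_f = 0.6819×2.75 + 0.3181×1.03
       = 1.875 + 0.328 = 2.203 g/cm³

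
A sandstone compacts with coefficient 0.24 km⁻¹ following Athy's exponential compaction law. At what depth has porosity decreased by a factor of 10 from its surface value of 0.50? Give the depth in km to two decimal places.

9.59 km

φ/φ₀ = 1/10 ⇒ exp(−β·Z) = 1/10 ⇒ Z = ln(10) / β
Z = 2.3026 / 0.24 = 9.594 km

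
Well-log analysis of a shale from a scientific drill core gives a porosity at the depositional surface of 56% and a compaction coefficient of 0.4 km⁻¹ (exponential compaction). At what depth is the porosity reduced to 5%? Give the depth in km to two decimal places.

6.04 km

Invert Athy's law: z = ln(phi₀/phi) / c
z = ln(0.56/0.05) / 0.4 = ln(11.2) / 0.4 = 2.4159 / 0.4 = 6.040 km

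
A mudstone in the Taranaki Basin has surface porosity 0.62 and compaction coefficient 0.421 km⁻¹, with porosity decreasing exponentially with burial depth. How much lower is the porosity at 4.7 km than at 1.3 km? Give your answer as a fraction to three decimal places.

0.273

n(1.3) = 0.62·e^(−0.421×1.3) = 0.3587
n(4.7) = 0.62·e^(−0.421×4.7) = 0.0857
Δn = 0.3587 − 0.0857 = 0.2730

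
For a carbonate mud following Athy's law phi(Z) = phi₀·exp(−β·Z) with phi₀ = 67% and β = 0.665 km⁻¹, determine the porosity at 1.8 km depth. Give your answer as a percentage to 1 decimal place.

20.2%

phi = phi₀·exp(−β·Z) = 0.67 × exp(−0.665 × 1.8) = 0.67 × exp(−1.197)
  = 0.67 × 0.3021 = 0.2024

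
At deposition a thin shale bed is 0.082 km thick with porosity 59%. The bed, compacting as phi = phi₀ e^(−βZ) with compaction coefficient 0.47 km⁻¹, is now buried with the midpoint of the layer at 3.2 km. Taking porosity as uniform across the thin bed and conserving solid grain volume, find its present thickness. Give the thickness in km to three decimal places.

Porosity at 3.2 km: phi = 0.59·exp(−0.47×3.2) = 0.1311
Solid-volume conservation: h(1−phi) = h₀(1−phi₀) ⇒ h = h₀·(1−phi₀)/(1−phi)
h = 0.082 × (1 − 0.59)/(1 − 0.1311) = 0.082 × 0.4719 = 0.0387 km

0.039 km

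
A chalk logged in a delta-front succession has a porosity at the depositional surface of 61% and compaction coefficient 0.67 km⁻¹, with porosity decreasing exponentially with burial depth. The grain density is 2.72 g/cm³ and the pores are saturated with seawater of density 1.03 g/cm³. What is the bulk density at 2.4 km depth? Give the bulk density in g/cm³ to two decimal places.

2.51 g/cm³

Porosity at depth: phi = 0.61·exp(−0.67×2.4) = 0.61×0.2003 = 0.1222
Bulk density: ρ_b = (1−phi)ρ_g + phi·ρ_f = 0.8778×2.72 + 0.1222×1.03
       = 2.388 + 0.126 = 2.514 g/cm³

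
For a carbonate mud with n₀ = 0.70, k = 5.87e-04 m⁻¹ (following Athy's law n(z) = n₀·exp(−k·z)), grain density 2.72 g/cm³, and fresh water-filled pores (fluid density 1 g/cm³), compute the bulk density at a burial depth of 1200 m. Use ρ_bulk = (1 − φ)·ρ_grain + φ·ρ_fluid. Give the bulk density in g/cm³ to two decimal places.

2.12 g/cm³

Working in km (1 km = 1000 m; k in km⁻¹ = k in m⁻¹ × 1000):
Porosity at depth: n = 0.7·exp(−0.587×1.2) = 0.7×0.4944 = 0.3461
Bulk density: ρ_b = (1−n)ρ_g + n·ρ_f = 0.6539×2.72 + 0.3461×1
       = 1.779 + 0.346 = 2.125 g/cm³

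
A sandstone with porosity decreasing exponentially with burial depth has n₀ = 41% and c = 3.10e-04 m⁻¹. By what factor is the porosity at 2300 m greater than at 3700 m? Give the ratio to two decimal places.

1.54

Working in km (1 km = 1000 m; c in km⁻¹ = c in m⁻¹ × 1000):
n(d₁)/n(d₂) = e^(−c·d₁)/e^(−c·d₂) = e^{c(d₂−d₁)}
= exp(0.31 × 1.4) = exp(0.434) = 1.5434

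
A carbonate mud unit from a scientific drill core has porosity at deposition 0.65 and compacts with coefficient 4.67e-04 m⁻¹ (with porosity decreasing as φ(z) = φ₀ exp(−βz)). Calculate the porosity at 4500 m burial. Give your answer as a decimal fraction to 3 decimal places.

Working in km (1 km = 1000 m; β in km⁻¹ = β in m⁻¹ × 1000):
φ = φ₀·exp(−β·z) = 0.65 × exp(−0.467 × 4.5) = 0.65 × exp(−2.102)
  = 0.65 × 0.1223 = 0.0795

0.079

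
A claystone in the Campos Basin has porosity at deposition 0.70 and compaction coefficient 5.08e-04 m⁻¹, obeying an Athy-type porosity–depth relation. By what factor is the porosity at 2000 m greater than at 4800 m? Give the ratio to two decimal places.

4.15

Working in km (1 km = 1000 m; k in km⁻¹ = k in m⁻¹ × 1000):
phi(d₁)/phi(d₂) = e^(−k·d₁)/e^(−k·d₂) = e^{k(d₂−d₁)}
= exp(0.508 × 2.8) = exp(1.422) = 4.1471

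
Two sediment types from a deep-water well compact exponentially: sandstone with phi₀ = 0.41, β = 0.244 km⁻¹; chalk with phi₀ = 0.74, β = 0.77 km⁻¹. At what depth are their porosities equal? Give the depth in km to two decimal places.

Set phi₀ₐ e^(−βₐd) = phi₀ᵦ e^(−βᵦd) ⇒ ln(phi₀ₐ/phi₀ᵦ) = (βₐ − βᵦ)·d
d = ln(0.41/0.74) / (0.244 − 0.77) = -0.5905 / -0.526 = 1.123 km

1.12 km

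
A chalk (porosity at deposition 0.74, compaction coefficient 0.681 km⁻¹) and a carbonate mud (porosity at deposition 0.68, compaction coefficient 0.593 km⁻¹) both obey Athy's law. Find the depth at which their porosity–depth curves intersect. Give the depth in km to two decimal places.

Set φ₀ₐ e^(−kₐd) = φ₀ᵦ e^(−kᵦd) ⇒ ln(φ₀ₐ/φ₀ᵦ) = (kₐ − kᵦ)·d
d = ln(0.74/0.68) / (0.681 − 0.593) = 0.0846 / 0.088 = 0.961 km

0.96 km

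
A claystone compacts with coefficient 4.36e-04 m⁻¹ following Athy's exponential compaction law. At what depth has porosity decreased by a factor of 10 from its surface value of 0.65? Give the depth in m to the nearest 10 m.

Working in km (1 km = 1000 m; c in km⁻¹ = c in m⁻¹ × 1000):
φ/φ₀ = 1/10 ⇒ exp(−c·z) = 1/10 ⇒ z = ln(10) / c
z = 2.3026 / 0.436 = 5.281 km

5280 m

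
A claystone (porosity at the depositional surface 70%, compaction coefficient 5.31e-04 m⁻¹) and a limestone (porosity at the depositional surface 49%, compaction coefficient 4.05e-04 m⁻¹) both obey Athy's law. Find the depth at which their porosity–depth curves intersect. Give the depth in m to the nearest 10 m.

Working in km (1 km = 1000 m; c in km⁻¹ = c in m⁻¹ × 1000):
Set φ₀ₐ e^(−cₐd) = φ₀ᵦ e^(−cᵦd) ⇒ ln(φ₀ₐ/φ₀ᵦ) = (cₐ − cᵦ)·d
d = ln(0.7/0.49) / (0.531 − 0.405) = 0.3567 / 0.126 = 2.831 km

2830 m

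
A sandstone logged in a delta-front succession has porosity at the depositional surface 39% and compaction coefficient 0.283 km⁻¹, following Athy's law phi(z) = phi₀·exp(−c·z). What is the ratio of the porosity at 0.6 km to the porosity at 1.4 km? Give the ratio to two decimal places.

1.25

phi(z₁)/phi(z₂) = e^(−c·z₁)/e^(−c·z₂) = e^{c(z₂−z₁)}
= exp(0.283 × 0.8) = exp(0.2264) = 1.2541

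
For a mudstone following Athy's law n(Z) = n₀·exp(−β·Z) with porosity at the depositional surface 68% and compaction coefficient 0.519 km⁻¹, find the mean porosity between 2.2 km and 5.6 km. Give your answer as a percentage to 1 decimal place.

⟨n⟩ = (1/(Z₂−Z₁)) ∫ n₀ e^(−βZ) dZ = n₀·(e^(−β·Z₁) − e^(−β·Z₂)) / (β·(Z₂−Z₁))
e^(−0.519×2.2) = 0.3192; e^(−0.519×5.6) = 0.0547
⟨n⟩ = 0.68 × (0.3192 − 0.0547) / (0.519 × 3.4) = 0.68 × 0.1499 = 0.1020

10.2%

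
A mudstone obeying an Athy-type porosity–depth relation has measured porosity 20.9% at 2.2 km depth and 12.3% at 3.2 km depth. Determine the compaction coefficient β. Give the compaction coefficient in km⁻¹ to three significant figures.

0.530 km⁻¹

Athy: φ(z) = φ₀ e^(−βz) ⇒ φ₁/φ₂ = e^{β(z₂−z₁)} ⇒ β = ln(φ₁/φ₂)/(z₂−z₁)
β = ln(0.209/0.123) / (3.2 − 2.2) = ln(1.699) / 1 = 0.5301 / 1 = 0.5301 km⁻¹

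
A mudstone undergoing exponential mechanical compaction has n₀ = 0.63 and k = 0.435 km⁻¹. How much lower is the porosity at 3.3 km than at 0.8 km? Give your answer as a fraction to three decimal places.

0.295

n(0.8) = 0.63·e^(−0.435×0.8) = 0.4448
n(3.3) = 0.63·e^(−0.435×3.3) = 0.1499
Δn = 0.4448 − 0.1499 = 0.2949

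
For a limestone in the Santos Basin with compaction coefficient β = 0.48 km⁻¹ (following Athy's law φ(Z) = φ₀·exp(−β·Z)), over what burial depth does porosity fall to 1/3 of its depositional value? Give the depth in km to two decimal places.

2.29 km

φ/φ₀ = 1/3 ⇒ exp(−β·Z) = 1/3 ⇒ Z = ln(3) / β
Z = 1.0986 / 0.48 = 2.289 km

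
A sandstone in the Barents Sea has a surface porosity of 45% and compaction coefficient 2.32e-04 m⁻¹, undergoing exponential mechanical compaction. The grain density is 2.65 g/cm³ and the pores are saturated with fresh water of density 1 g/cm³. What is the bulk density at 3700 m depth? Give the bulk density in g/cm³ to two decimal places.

Working in km (1 km = 1000 m; k in km⁻¹ = k in m⁻¹ × 1000):
Porosity at depth: φ = 0.45·exp(−0.232×3.7) = 0.45×0.4238 = 0.1907
Bulk density: ρ_b = (1−φ)ρ_g + φ·ρ_f = 0.8093×2.65 + 0.1907×1
       = 2.145 + 0.191 = 2.335 g/cm³

2.34 g/cm³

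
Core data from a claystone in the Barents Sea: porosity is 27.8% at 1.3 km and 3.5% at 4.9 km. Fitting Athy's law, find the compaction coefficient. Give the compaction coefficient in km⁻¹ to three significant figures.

Athy: n(d) = n₀ e^(−kd) ⇒ n₁/n₂ = e^{k(d₂−d₁)} ⇒ k = ln(n₁/n₂)/(d₂−d₁)
k = ln(0.278/0.035) / (4.9 − 1.3) = ln(7.943) / 3.6 = 2.0723 / 3.6 = 0.5756 km⁻¹

0.576 km⁻¹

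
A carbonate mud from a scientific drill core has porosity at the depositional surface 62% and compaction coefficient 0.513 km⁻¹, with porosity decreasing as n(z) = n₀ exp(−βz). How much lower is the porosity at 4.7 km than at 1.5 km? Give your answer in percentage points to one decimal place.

23.2 percentage points

n(1.5) = 0.62·e^(−0.513×1.5) = 0.2872
n(4.7) = 0.62·e^(−0.513×4.7) = 0.0556
Δn = 0.2872 − 0.0556 = 0.2316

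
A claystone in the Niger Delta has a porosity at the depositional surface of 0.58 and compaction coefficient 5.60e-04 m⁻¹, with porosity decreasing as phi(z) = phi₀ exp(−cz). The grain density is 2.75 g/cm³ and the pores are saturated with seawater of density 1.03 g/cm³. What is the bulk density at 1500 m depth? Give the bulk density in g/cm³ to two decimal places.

2.32 g/cm³

Working in km (1 km = 1000 m; c in km⁻¹ = c in m⁻¹ × 1000):
Porosity at depth: phi = 0.58·exp(−0.56×1.5) = 0.58×0.4317 = 0.2504
Bulk density: ρ_b = (1−phi)ρ_g + phi·ρ_f = 0.7496×2.75 + 0.2504×1.03
       = 2.061 + 0.258 = 2.319 g/cm³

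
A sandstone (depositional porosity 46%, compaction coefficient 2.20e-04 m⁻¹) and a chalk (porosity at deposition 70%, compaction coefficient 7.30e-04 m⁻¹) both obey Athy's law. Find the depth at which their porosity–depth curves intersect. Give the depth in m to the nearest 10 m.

Working in km (1 km = 1000 m; k in km⁻¹ = k in m⁻¹ × 1000):
Set φ₀ₐ e^(−kₐd) = φ₀ᵦ e^(−kᵦd) ⇒ ln(φ₀ₐ/φ₀ᵦ) = (kₐ − kᵦ)·d
d = ln(0.46/0.7) / (0.22 − 0.73) = -0.4199 / -0.51 = 0.823 km

820 m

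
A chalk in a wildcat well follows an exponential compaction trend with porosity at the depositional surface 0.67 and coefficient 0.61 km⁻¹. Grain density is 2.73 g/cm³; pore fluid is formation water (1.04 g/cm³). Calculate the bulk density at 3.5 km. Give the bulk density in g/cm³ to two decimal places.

2.60 g/cm³

Porosity at depth: phi = 0.67·exp(−0.61×3.5) = 0.67×0.1182 = 0.0792
Bulk density: ρ_b = (1−phi)ρ_g + phi·ρ_f = 0.9208×2.73 + 0.0792×1.04
       = 2.514 + 0.082 = 2.596 g/cm³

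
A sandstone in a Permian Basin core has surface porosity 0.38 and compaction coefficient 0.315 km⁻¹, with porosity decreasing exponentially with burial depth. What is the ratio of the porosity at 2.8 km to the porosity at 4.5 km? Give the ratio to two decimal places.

1.71

n(Z₁)/n(Z₂) = e^(−k·Z₁)/e^(−k·Z₂) = e^{k(Z₂−Z₁)}
= exp(0.315 × 1.7) = exp(0.5355) = 1.7083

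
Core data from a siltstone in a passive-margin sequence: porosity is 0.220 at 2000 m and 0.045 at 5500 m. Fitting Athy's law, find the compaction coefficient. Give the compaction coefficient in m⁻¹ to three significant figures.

0.000453 m⁻¹

Working in km (1 km = 1000 m; β in km⁻¹ = β in m⁻¹ × 1000):
Athy: φ(Z) = φ₀ e^(−βZ) ⇒ φ₁/φ₂ = e^{β(Z₂−Z₁)} ⇒ β = ln(φ₁/φ₂)/(Z₂−Z₁)
β = ln(0.22/0.045) / (5.5 − 2) = ln(4.889) / 3.5 = 1.5870 / 3.5 = 0.4534 km⁻¹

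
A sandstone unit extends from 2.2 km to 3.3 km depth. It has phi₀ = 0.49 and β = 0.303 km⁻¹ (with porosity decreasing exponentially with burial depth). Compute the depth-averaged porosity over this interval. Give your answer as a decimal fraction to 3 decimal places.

0.214

⟨phi⟩ = (1/(d₂−d₁)) ∫ phi₀ e^(−βd) dd = phi₀·(e^(−β·d₁) − e^(−β·d₂)) / (β·(d₂−d₁))
e^(−0.303×2.2) = 0.5135; e^(−0.303×3.3) = 0.3679
⟨phi⟩ = 0.49 × (0.5135 − 0.3679) / (0.303 × 1.1) = 0.49 × 0.4366 = 0.2140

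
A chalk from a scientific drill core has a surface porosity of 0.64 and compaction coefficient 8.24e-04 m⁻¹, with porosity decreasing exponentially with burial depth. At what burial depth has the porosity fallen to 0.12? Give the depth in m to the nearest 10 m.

Working in km (1 km = 1000 m; c in km⁻¹ = c in m⁻¹ × 1000):
Invert Athy's law: z = ln(phi₀/phi) / c
z = ln(0.64/0.12) / 0.824 = ln(5.333) / 0.824 = 1.6740 / 0.824 = 2.032 km

2030 m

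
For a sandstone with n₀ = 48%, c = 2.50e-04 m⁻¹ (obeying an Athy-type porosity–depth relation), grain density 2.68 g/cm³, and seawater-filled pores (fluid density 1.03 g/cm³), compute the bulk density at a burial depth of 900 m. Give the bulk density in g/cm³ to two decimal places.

2.05 g/cm³

Working in km (1 km = 1000 m; c in km⁻¹ = c in m⁻¹ × 1000):
Porosity at depth: n = 0.48·exp(−0.25×0.9) = 0.48×0.7985 = 0.3833
Bulk density: ρ_b = (1−n)ρ_g + n·ρ_f = 0.6167×2.68 + 0.3833×1.03
       = 1.653 + 0.395 = 2.048 g/cm³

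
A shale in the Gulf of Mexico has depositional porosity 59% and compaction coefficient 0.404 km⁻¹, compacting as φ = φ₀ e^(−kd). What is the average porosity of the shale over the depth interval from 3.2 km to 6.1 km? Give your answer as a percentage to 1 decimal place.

9.5%

⟨φ⟩ = (1/(d₂−d₁)) ∫ φ₀ e^(−kd) dd = φ₀·(e^(−k·d₁) − e^(−k·d₂)) / (k·(d₂−d₁))
e^(−0.404×3.2) = 0.2745; e^(−0.404×6.1) = 0.0851
⟨φ⟩ = 0.59 × (0.2745 − 0.0851) / (0.404 × 2.9) = 0.59 × 0.1617 = 0.0954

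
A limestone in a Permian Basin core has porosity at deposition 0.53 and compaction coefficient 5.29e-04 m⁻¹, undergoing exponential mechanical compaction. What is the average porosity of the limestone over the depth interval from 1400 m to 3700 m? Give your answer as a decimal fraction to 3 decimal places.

0.146

Working in km (1 km = 1000 m; k in km⁻¹ = k in m⁻¹ × 1000):
⟨phi⟩ = (1/(Z₂−Z₁)) ∫ phi₀ e^(−kZ) dZ = phi₀·(e^(−k·Z₁) − e^(−k·Z₂)) / (k·(Z₂−Z₁))
e^(−0.529×1.4) = 0.4768; e^(−0.529×3.7) = 0.1412
⟨phi⟩ = 0.53 × (0.4768 − 0.1412) / (0.529 × 2.3) = 0.53 × 0.2758 = 0.1462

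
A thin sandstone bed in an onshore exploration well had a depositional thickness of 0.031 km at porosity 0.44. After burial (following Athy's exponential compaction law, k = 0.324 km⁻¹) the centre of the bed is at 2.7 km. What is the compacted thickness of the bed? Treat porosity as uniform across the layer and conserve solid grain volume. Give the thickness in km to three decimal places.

0.021 km

Porosity at 2.7 km: phi = 0.44·exp(−0.324×2.7) = 0.1835
Solid-volume conservation: h(1−phi) = h₀(1−phi₀) ⇒ h = h₀·(1−phi₀)/(1−phi)
h = 0.031 × (1 − 0.44)/(1 − 0.1835) = 0.031 × 0.6858 = 0.0213 km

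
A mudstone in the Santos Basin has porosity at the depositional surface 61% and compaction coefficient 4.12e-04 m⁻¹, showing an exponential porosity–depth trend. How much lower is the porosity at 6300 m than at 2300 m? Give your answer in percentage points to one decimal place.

19.1 percentage points

Working in km (1 km = 1000 m; k in km⁻¹ = k in m⁻¹ × 1000):
φ(2.3) = 0.61·e^(−0.412×2.3) = 0.2365
φ(6.3) = 0.61·e^(−0.412×6.3) = 0.0455
Δφ = 0.2365 − 0.0455 = 0.1910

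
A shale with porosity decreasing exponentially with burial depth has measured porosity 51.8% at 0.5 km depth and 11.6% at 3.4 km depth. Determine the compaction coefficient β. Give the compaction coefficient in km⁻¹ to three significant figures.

Athy: n(z) = n₀ e^(−βz) ⇒ n₁/n₂ = e^{β(z₂−z₁)} ⇒ β = ln(n₁/n₂)/(z₂−z₁)
β = ln(0.518/0.116) / (3.4 − 0.5) = ln(4.466) / 2.9 = 1.4964 / 2.9 = 0.516 km⁻¹

0.516 km⁻¹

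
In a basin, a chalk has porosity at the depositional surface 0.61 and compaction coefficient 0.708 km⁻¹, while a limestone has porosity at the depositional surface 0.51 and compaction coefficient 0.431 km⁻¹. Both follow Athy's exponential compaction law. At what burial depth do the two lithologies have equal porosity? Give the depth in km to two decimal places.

Set phi₀ₐ e^(−cₐd) = phi₀ᵦ e^(−cᵦd) ⇒ ln(phi₀ₐ/phi₀ᵦ) = (cₐ − cᵦ)·d
d = ln(0.61/0.51) / (0.708 − 0.431) = 0.1790 / 0.277 = 0.646 km

0.65 km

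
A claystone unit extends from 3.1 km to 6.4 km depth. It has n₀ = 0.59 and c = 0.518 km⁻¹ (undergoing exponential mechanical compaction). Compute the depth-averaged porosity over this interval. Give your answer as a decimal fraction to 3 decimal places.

⟨n⟩ = (1/(z₂−z₁)) ∫ n₀ e^(−cz) dz = n₀·(e^(−c·z₁) − e^(−c·z₂)) / (c·(z₂−z₁))
e^(−0.518×3.1) = 0.2007; e^(−0.518×6.4) = 0.0363
⟨n⟩ = 0.59 × (0.2007 − 0.0363) / (0.518 × 3.3) = 0.59 × 0.0962 = 0.0567

0.057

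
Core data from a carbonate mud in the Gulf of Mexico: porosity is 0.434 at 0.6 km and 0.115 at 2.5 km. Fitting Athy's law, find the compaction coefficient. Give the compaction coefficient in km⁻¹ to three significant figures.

Athy: φ(d) = φ₀ e^(−βd) ⇒ φ₁/φ₂ = e^{β(d₂−d₁)} ⇒ β = ln(φ₁/φ₂)/(d₂−d₁)
β = ln(0.434/0.115) / (2.5 − 0.6) = ln(3.774) / 1.9 = 1.3281 / 1.9 = 0.699 km⁻¹

0.699 km⁻¹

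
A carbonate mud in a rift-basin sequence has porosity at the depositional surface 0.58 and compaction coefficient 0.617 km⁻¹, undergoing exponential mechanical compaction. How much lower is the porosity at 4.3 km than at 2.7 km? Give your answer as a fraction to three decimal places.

phi(2.7) = 0.58·e^(−0.617×2.7) = 0.1096
phi(4.3) = 0.58·e^(−0.617×4.3) = 0.0409
Δphi = 0.1096 − 0.0409 = 0.0688

0.069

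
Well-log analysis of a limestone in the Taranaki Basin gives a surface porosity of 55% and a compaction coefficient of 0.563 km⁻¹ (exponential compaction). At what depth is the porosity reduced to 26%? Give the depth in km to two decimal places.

Invert Athy's law: z = ln(phi₀/phi) / k
z = ln(0.55/0.26) / 0.563 = ln(2.115) / 0.563 = 0.7492 / 0.563 = 1.331 km

1.33 km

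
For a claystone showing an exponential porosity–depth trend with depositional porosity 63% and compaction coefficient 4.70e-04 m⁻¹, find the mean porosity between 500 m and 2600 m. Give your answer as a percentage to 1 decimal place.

31.7%

Working in km (1 km = 1000 m; k in km⁻¹ = k in m⁻¹ × 1000):
⟨φ⟩ = (1/(z₂−z₁)) ∫ φ₀ e^(−kz) dz = φ₀·(e^(−k·z₁) − e^(−k·z₂)) / (k·(z₂−z₁))
e^(−0.47×0.5) = 0.7906; e^(−0.47×2.6) = 0.2946
⟨φ⟩ = 0.63 × (0.7906 − 0.2946) / (0.47 × 2.1) = 0.63 × 0.5025 = 0.3166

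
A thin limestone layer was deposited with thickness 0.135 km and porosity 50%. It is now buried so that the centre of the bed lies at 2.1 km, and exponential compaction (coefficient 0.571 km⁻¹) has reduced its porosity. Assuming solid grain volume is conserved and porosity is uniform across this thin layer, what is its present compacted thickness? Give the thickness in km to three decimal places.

0.079 km

Porosity at 2.1 km: n = 0.5·exp(−0.571×2.1) = 0.1507
Solid-volume conservation: h(1−n) = h₀(1−n₀) ⇒ h = h₀·(1−n₀)/(1−n)
h = 0.135 × (1 − 0.5)/(1 − 0.1507) = 0.135 × 0.5887 = 0.0795 km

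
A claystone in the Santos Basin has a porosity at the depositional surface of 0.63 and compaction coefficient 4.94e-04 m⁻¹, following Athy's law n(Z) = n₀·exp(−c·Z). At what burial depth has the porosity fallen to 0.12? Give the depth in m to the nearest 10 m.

3360 m

Working in km (1 km = 1000 m; c in km⁻¹ = c in m⁻¹ × 1000):
Invert Athy's law: Z = ln(n₀/n) / c
Z = ln(0.63/0.12) / 0.494 = ln(5.25) / 0.494 = 1.6582 / 0.494 = 3.357 km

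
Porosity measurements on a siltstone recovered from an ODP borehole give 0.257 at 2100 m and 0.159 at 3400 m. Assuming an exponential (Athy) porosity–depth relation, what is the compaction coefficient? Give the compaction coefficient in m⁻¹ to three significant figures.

Working in km (1 km = 1000 m; k in km⁻¹ = k in m⁻¹ × 1000):
Athy: φ(z) = φ₀ e^(−kz) ⇒ φ₁/φ₂ = e^{k(z₂−z₁)} ⇒ k = ln(φ₁/φ₂)/(z₂−z₁)
k = ln(0.257/0.159) / (3.4 − 2.1) = ln(1.616) / 1.3 = 0.4802 / 1.3 = 0.3694 km⁻¹

0.000369 m⁻¹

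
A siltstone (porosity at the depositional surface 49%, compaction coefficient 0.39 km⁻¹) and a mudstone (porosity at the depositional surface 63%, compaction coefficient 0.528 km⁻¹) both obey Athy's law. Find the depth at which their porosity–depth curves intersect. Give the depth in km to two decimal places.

Set phi₀ₐ e^(−cₐz) = phi₀ᵦ e^(−cᵦz) ⇒ ln(phi₀ₐ/phi₀ᵦ) = (cₐ − cᵦ)·z
z = ln(0.49/0.63) / (0.39 − 0.528) = -0.2513 / -0.138 = 1.821 km

1.82 km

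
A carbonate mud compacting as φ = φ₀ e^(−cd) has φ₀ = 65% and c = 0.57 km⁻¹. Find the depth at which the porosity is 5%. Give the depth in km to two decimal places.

Invert Athy's law: d = ln(φ₀/φ) / c
d = ln(0.65/0.05) / 0.57 = ln(13) / 0.57 = 2.5649 / 0.57 = 4.500 km

4.50 km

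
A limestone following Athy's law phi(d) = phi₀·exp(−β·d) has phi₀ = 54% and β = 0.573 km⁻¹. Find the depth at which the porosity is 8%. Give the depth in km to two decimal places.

Invert Athy's law: d = ln(phi₀/phi) / β
d = ln(0.54/0.08) / 0.573 = ln(6.75) / 0.573 = 1.9095 / 0.573 = 3.333 km

3.33 km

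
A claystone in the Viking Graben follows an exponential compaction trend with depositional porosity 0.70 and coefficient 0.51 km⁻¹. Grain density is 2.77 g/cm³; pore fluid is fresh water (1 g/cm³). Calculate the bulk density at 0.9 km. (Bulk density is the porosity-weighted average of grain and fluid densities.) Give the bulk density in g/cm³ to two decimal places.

1.99 g/cm³

Porosity at depth: n = 0.7·exp(−0.51×0.9) = 0.7×0.6319 = 0.4423
Bulk density: ρ_b = (1−n)ρ_g + n·ρ_f = 0.5577×2.77 + 0.4423×1
       = 1.545 + 0.442 = 1.987 g/cm³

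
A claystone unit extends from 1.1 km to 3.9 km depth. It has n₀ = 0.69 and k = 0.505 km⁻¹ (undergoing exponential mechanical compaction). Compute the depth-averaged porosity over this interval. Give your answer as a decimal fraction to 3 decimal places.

0.212

⟨n⟩ = (1/(d₂−d₁)) ∫ n₀ e^(−kd) dd = n₀·(e^(−k·d₁) − e^(−k·d₂)) / (k·(d₂−d₁))
e^(−0.505×1.1) = 0.5738; e^(−0.505×3.9) = 0.1395
⟨n⟩ = 0.69 × (0.5738 − 0.1395) / (0.505 × 2.8) = 0.69 × 0.3071 = 0.2119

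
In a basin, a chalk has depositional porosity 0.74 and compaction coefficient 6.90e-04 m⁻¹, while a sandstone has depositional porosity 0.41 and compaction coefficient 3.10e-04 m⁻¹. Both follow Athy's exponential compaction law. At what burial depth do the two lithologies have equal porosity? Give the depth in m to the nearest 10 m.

1550 m

Working in km (1 km = 1000 m; k in km⁻¹ = k in m⁻¹ × 1000):
Set phi₀ₐ e^(−kₐz) = phi₀ᵦ e^(−kᵦz) ⇒ ln(phi₀ₐ/phi₀ᵦ) = (kₐ − kᵦ)·z
z = ln(0.74/0.41) / (0.69 − 0.31) = 0.5905 / 0.38 = 1.554 km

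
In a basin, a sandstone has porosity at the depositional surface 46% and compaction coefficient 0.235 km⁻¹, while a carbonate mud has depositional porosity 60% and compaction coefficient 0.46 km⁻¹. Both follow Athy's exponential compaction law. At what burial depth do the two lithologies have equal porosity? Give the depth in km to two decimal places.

Set n₀ₐ e^(−cₐd) = n₀ᵦ e^(−cᵦd) ⇒ ln(n₀ₐ/n₀ᵦ) = (cₐ − cᵦ)·d
d = ln(0.46/0.6) / (0.235 − 0.46) = -0.2657 / -0.225 = 1.181 km

1.18 km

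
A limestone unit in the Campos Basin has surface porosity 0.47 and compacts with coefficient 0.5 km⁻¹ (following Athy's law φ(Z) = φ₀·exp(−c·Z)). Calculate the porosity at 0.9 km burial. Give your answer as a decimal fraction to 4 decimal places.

0.2997

φ = φ₀·exp(−c·Z) = 0.47 × exp(−0.5 × 0.9) = 0.47 × exp(−0.45)
  = 0.47 × 0.6376 = 0.2997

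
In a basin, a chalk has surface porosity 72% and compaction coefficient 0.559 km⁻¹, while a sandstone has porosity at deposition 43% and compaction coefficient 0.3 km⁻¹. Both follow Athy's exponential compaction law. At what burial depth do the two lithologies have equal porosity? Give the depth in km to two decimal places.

Set n₀ₐ e^(−cₐZ) = n₀ᵦ e^(−cᵦZ) ⇒ ln(n₀ₐ/n₀ᵦ) = (cₐ − cᵦ)·Z
Z = ln(0.72/0.43) / (0.559 − 0.3) = 0.5155 / 0.259 = 1.990 km

1.99 km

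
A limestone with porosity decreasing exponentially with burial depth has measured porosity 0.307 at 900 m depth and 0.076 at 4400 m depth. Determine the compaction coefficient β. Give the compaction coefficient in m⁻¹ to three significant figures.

Working in km (1 km = 1000 m; β in km⁻¹ = β in m⁻¹ × 1000):
Athy: n(z) = n₀ e^(−βz) ⇒ n₁/n₂ = e^{β(z₂−z₁)} ⇒ β = ln(n₁/n₂)/(z₂−z₁)
β = ln(0.307/0.076) / (4.4 − 0.9) = ln(4.039) / 3.5 = 1.3961 / 3.5 = 0.3989 km⁻¹

0.000399 m⁻¹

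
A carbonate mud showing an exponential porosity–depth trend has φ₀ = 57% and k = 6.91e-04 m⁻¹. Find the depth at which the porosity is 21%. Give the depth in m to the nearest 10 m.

Working in km (1 km = 1000 m; k in km⁻¹ = k in m⁻¹ × 1000):
Invert Athy's law: Z = ln(φ₀/φ) / k
Z = ln(0.57/0.21) / 0.691 = ln(2.714) / 0.691 = 0.9985 / 0.691 = 1.445 km

1450 m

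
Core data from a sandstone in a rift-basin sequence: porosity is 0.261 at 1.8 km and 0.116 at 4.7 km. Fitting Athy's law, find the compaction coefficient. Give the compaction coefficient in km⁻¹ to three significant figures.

Athy: n(z) = n₀ e^(−kz) ⇒ n₁/n₂ = e^{k(z₂−z₁)} ⇒ k = ln(n₁/n₂)/(z₂−z₁)
k = ln(0.261/0.116) / (4.7 − 1.8) = ln(2.25) / 2.9 = 0.8109 / 2.9 = 0.2796 km⁻¹

0.280 km⁻¹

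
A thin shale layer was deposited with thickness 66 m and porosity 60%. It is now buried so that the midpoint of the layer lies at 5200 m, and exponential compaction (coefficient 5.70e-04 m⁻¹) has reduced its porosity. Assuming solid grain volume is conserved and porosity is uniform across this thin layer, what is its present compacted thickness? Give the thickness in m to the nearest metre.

27 m

Working in km (1 km = 1000 m; k in km⁻¹ = k in m⁻¹ × 1000):
Porosity at 5.2 km: phi = 0.6·exp(−0.57×5.2) = 0.0310
Solid-volume conservation: h(1−phi) = h₀(1−phi₀) ⇒ h = h₀·(1−phi₀)/(1−phi)
h = 0.066 × (1 − 0.6)/(1 − 0.0310) = 0.066 × 0.4128 = 0.0272 km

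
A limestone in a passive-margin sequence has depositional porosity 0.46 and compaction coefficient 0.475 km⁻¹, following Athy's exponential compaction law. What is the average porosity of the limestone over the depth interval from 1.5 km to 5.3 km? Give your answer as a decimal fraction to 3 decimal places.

0.104

⟨n⟩ = (1/(z₂−z₁)) ∫ n₀ e^(−kz) dz = n₀·(e^(−k·z₁) − e^(−k·z₂)) / (k·(z₂−z₁))
e^(−0.475×1.5) = 0.4904; e^(−0.475×5.3) = 0.0807
⟨n⟩ = 0.46 × (0.4904 − 0.0807) / (0.475 × 3.8) = 0.46 × 0.2270 = 0.1044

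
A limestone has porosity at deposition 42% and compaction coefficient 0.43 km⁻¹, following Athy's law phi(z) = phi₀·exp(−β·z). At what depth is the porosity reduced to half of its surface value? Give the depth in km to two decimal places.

1.61 km

phi/phi₀ = 1/2 ⇒ exp(−β·z) = 1/2 ⇒ z = ln(2) / β
z = 0.6931 / 0.43 = 1.612 km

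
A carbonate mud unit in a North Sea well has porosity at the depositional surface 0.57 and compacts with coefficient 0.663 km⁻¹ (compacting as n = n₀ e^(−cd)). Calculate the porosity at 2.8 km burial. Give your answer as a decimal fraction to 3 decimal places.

0.089

n = n₀·exp(−c·d) = 0.57 × exp(−0.663 × 2.8) = 0.57 × exp(−1.856)
  = 0.57 × 0.1562 = 0.0891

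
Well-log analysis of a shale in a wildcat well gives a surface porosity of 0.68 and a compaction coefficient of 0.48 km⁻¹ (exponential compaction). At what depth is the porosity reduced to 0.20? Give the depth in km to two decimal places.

Invert Athy's law: Z = ln(φ₀/φ) / β
Z = ln(0.68/0.2) / 0.48 = ln(3.4) / 0.48 = 1.2238 / 0.48 = 2.550 km

2.55 km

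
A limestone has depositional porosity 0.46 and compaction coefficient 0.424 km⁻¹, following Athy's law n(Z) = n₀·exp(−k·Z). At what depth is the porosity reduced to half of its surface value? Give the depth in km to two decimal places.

1.63 km

n/n₀ = 1/2 ⇒ exp(−k·Z) = 1/2 ⇒ Z = ln(2) / k
Z = 0.6931 / 0.424 = 1.635 km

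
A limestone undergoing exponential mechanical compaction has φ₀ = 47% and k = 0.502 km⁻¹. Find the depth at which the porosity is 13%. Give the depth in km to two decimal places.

Invert Athy's law: d = ln(φ₀/φ) / k
d = ln(0.47/0.13) / 0.502 = ln(3.615) / 0.502 = 1.2852 / 0.502 = 2.560 km

2.56 km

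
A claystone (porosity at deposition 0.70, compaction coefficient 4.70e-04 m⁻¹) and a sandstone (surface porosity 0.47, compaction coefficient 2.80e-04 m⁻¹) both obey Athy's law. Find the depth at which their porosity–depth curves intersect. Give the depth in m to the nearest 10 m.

2100 m

Working in km (1 km = 1000 m; k in km⁻¹ = k in m⁻¹ × 1000):
Set φ₀ₐ e^(−kₐz) = φ₀ᵦ e^(−kᵦz) ⇒ ln(φ₀ₐ/φ₀ᵦ) = (kₐ − kᵦ)·z
z = ln(0.7/0.47) / (0.47 − 0.28) = 0.3983 / 0.19 = 2.097 km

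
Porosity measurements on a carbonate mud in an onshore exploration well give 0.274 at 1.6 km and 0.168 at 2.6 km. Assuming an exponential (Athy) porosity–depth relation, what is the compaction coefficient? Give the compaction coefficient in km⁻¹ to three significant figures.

Athy: n(d) = n₀ e^(−kd) ⇒ n₁/n₂ = e^{k(d₂−d₁)} ⇒ k = ln(n₁/n₂)/(d₂−d₁)
k = ln(0.274/0.168) / (2.6 − 1.6) = ln(1.631) / 1 = 0.4892 / 1 = 0.4892 km⁻¹

0.489 km⁻¹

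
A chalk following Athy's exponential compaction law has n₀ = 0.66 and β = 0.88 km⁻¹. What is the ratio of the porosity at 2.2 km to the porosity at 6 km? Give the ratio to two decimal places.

28.33

n(Z₁)/n(Z₂) = e^(−β·Z₁)/e^(−β·Z₂) = e^{β(Z₂−Z₁)}
= exp(0.88 × 3.8) = exp(3.344) = 28.3322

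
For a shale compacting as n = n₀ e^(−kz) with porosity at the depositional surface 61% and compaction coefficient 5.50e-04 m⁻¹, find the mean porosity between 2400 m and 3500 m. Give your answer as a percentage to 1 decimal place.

12.2%

Working in km (1 km = 1000 m; k in km⁻¹ = k in m⁻¹ × 1000):
⟨n⟩ = (1/(z₂−z₁)) ∫ n₀ e^(−kz) dz = n₀·(e^(−k·z₁) − e^(−k·z₂)) / (k·(z₂−z₁))
e^(−0.55×2.4) = 0.2671; e^(−0.55×3.5) = 0.1459
⟨n⟩ = 0.61 × (0.2671 − 0.1459) / (0.55 × 1.1) = 0.61 × 0.2004 = 0.1223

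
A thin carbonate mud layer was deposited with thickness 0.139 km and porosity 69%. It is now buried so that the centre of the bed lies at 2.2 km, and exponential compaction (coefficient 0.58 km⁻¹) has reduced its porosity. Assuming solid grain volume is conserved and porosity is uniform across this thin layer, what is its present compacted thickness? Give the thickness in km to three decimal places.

Porosity at 2.2 km: phi = 0.69·exp(−0.58×2.2) = 0.1926
Solid-volume conservation: h(1−phi) = h₀(1−phi₀) ⇒ h = h₀·(1−phi₀)/(1−phi)
h = 0.139 × (1 − 0.69)/(1 − 0.1926) = 0.139 × 0.3840 = 0.0534 km

0.053 km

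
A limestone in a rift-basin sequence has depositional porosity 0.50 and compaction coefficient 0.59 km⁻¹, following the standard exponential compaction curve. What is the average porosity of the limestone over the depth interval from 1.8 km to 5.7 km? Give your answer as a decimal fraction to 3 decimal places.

0.068

⟨n⟩ = (1/(Z₂−Z₁)) ∫ n₀ e^(−kZ) dZ = n₀·(e^(−k·Z₁) − e^(−k·Z₂)) / (k·(Z₂−Z₁))
e^(−0.59×1.8) = 0.3458; e^(−0.59×5.7) = 0.0346
⟨n⟩ = 0.5 × (0.3458 − 0.0346) / (0.59 × 3.9) = 0.5 × 0.1352 = 0.0676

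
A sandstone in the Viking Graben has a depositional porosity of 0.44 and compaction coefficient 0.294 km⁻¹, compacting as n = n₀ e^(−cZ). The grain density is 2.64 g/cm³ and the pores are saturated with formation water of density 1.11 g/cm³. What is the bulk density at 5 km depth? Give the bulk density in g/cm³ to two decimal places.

2.49 g/cm³

Porosity at depth: n = 0.44·exp(−0.294×5) = 0.44×0.2299 = 0.1012
Bulk density: ρ_b = (1−n)ρ_g + n·ρ_f = 0.8988×2.64 + 0.1012×1.11
       = 2.373 + 0.112 = 2.485 g/cm³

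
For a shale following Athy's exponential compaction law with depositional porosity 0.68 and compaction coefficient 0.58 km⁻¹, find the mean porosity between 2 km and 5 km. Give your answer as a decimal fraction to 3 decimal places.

0.101

⟨φ⟩ = (1/(d₂−d₁)) ∫ φ₀ e^(−βd) dd = φ₀·(e^(−β·d₁) − e^(−β·d₂)) / (β·(d₂−d₁))
e^(−0.58×2) = 0.3135; e^(−0.58×5) = 0.0550
⟨φ⟩ = 0.68 × (0.3135 − 0.0550) / (0.58 × 3) = 0.68 × 0.1485 = 0.1010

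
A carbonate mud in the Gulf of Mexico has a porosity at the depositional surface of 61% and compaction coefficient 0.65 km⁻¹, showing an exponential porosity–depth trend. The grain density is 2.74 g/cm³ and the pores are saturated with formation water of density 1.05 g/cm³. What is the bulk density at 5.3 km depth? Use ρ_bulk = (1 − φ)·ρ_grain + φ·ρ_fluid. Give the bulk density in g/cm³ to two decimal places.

2.71 g/cm³

Porosity at depth: phi = 0.61·exp(−0.65×5.3) = 0.61×0.0319 = 0.0195
Bulk density: ρ_b = (1−phi)ρ_g + phi·ρ_f = 0.9805×2.74 + 0.0195×1.05
       = 2.687 + 0.020 = 2.707 g/cm³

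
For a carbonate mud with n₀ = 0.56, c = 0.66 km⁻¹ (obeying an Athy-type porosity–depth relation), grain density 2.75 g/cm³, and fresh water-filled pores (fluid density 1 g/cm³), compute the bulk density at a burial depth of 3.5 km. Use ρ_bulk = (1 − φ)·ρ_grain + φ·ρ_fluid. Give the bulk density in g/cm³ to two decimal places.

2.65 g/cm³

Porosity at depth: n = 0.56·exp(−0.66×3.5) = 0.56×0.0993 = 0.0556
Bulk density: ρ_b = (1−n)ρ_g + n·ρ_f = 0.9444×2.75 + 0.0556×1
       = 2.597 + 0.056 = 2.653 g/cm³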